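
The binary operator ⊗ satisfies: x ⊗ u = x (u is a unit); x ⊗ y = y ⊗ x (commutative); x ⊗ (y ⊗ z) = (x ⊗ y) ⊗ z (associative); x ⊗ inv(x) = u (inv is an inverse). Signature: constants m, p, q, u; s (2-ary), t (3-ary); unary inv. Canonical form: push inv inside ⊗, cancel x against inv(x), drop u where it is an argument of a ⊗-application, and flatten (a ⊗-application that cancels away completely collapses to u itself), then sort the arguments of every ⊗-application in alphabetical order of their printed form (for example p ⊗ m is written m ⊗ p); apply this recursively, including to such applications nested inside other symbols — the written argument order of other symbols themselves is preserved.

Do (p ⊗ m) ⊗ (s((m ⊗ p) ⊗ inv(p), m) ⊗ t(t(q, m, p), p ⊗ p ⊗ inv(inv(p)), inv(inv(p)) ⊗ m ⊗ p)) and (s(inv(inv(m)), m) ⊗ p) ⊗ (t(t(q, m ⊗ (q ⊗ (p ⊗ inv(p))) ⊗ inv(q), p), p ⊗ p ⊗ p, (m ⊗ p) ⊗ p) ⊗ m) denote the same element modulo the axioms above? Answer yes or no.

Left:  (p ⊗ m) ⊗ (s((m ⊗ p) ⊗ inv(p), m) ⊗ t(t(q, m, p), p ⊗ p ⊗ inv(inv(p)), inv(inv(p)) ⊗ m ⊗ p))
  Push inv inside:  distribute inv over ⊗ and collapse double inv
  Collect terms:  p ⊗ m ⊗ s(m, m) ⊗ t(t(q, m, p), p ⊗ p ⊗ p, m ⊗ p ⊗ p)
  Sort arguments:  m ⊗ p ⊗ s(m, m) ⊗ t(t(q, m, p), p ⊗ p ⊗ p, m ⊗ p ⊗ p)
Right:  (s(inv(inv(m)), m) ⊗ p) ⊗ (t(t(q, m ⊗ (q ⊗ (p ⊗ inv(p))) ⊗ inv(q), p), p ⊗ p ⊗ p, (m ⊗ p) ⊗ p) ⊗ m)
  Push inv inside:  distribute inv over ⊗ and collapse double inv
  Collect terms:  s(m, m) ⊗ p ⊗ t(t(q, m, p), p ⊗ p ⊗ p, m ⊗ p ⊗ p) ⊗ m
  Order the arguments:  m ⊗ p ⊗ s(m, m) ⊗ t(t(q, m, p), p ⊗ p ⊗ p, m ⊗ p ⊗ p)

Answer: yes — both canonical forms are m ⊗ p ⊗ s(m, m) ⊗ t(t(q, m, p), p ⊗ p ⊗ p, m ⊗ p ⊗ p)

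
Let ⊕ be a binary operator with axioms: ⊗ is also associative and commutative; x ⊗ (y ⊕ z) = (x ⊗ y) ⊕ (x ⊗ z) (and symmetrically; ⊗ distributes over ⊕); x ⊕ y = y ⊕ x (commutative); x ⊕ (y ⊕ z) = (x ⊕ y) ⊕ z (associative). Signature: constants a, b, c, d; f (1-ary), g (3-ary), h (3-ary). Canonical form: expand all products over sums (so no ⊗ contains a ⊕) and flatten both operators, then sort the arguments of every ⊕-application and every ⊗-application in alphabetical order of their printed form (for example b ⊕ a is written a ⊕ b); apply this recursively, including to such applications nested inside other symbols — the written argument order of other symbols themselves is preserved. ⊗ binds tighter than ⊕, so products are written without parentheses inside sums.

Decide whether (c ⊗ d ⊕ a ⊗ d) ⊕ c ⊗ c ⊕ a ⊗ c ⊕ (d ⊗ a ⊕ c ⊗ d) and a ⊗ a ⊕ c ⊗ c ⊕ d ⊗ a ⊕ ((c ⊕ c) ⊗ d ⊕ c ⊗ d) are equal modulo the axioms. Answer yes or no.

Answer: no — a ⊗ c ⊕ a ⊗ d ⊕ a ⊗ d ⊕ c ⊗ c ⊕ c ⊗ d ⊕ c ⊗ d vs a ⊗ a ⊕ a ⊗ d ⊕ c ⊗ c ⊕ c ⊗ d ⊕ c ⊗ d ⊕ c ⊗ d

Derivation:
Left:  (c ⊗ d ⊕ a ⊗ d) ⊕ c ⊗ c ⊕ a ⊗ c ⊕ (d ⊗ a ⊕ c ⊗ d)
  Flatten:  c ⊗ d ⊕ a ⊗ d ⊕ c ⊗ c ⊕ a ⊗ c ⊕ a ⊗ d ⊕ c ⊗ d
  Sort arguments:  a ⊗ c ⊕ a ⊗ d ⊕ a ⊗ d ⊕ c ⊗ c ⊕ c ⊗ d ⊕ c ⊗ d
Right:  a ⊗ a ⊕ c ⊗ c ⊕ d ⊗ a ⊕ ((c ⊕ c) ⊗ d ⊕ c ⊗ d)
  Expand:  a ⊗ a ⊕ c ⊗ c ⊕ a ⊗ d ⊕ c ⊗ d ⊕ c ⊗ d ⊕ c ⊗ d
  Sort arguments:  a ⊗ a ⊕ a ⊗ d ⊕ c ⊗ c ⊕ c ⊗ d ⊕ c ⊗ d ⊕ c ⊗ d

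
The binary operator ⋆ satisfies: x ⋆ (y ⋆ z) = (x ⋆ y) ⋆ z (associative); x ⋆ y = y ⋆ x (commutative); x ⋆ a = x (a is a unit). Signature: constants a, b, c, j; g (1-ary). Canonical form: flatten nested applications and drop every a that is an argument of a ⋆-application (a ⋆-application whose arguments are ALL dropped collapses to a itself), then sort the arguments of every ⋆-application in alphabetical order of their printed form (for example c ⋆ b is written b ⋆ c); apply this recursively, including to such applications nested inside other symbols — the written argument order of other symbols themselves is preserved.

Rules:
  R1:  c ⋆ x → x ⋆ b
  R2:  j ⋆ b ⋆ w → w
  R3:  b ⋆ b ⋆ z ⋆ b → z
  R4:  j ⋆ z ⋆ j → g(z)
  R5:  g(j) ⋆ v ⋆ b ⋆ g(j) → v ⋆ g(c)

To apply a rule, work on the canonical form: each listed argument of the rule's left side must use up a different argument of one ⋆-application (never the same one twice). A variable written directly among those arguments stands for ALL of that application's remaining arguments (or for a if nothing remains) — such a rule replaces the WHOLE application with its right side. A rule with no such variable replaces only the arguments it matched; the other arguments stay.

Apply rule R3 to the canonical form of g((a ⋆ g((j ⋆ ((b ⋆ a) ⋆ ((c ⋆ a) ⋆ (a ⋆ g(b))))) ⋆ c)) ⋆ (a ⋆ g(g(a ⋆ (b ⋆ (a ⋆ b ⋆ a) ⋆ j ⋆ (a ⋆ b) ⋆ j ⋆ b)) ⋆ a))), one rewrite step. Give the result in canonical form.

Canonical form:  g(g(b ⋆ c ⋆ c ⋆ g(b) ⋆ j) ⋆ g(g(b ⋆ b ⋆ b ⋆ b ⋆ j ⋆ j)))
Match R3:  consume b, b, b;  z := b ⋆ j ⋆ j
The extension variable absorbs all remaining arguments, so the whole application is rewritten.
New term:  g(g(b ⋆ c ⋆ c ⋆ g(b) ⋆ j) ⋆ g(g(b ⋆ j ⋆ j)))

Answer: g(g(b ⋆ c ⋆ c ⋆ g(b) ⋆ j) ⋆ g(g(b ⋆ j ⋆ j)))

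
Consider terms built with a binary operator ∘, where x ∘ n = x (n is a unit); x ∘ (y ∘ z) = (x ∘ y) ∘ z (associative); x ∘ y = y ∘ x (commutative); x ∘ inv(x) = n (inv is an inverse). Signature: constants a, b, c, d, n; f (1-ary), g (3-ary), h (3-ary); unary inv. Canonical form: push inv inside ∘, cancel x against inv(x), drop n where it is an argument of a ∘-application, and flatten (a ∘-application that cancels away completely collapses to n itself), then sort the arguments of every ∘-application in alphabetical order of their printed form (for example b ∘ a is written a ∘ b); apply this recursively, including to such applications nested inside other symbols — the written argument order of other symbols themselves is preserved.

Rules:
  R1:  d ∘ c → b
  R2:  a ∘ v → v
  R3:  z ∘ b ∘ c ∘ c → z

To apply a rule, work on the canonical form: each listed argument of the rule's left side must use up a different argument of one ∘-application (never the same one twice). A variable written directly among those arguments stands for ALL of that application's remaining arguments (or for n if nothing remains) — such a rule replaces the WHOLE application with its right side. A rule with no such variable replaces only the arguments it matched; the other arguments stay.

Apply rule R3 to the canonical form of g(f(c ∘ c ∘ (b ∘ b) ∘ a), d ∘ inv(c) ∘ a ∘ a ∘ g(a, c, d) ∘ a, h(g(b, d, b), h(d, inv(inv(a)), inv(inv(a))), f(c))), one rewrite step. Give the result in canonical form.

Canonical form:  g(f(a ∘ b ∘ b ∘ c ∘ c), a ∘ a ∘ a ∘ d ∘ g(a, c, d) ∘ inv(c), h(g(b, d, b), h(d, a, a), f(c)))
Match R3:  consume b, c, c;  z := a ∘ b
The variable takes the whole remainder — replace the entire application.
New term:  g(f(a ∘ b), a ∘ a ∘ a ∘ d ∘ g(a, c, d) ∘ inv(c), h(g(b, d, b), h(d, a, a), f(c)))

Answer: g(f(a ∘ b), a ∘ a ∘ a ∘ d ∘ g(a, c, d) ∘ inv(c), h(g(b, d, b), h(d, a, a), f(c)))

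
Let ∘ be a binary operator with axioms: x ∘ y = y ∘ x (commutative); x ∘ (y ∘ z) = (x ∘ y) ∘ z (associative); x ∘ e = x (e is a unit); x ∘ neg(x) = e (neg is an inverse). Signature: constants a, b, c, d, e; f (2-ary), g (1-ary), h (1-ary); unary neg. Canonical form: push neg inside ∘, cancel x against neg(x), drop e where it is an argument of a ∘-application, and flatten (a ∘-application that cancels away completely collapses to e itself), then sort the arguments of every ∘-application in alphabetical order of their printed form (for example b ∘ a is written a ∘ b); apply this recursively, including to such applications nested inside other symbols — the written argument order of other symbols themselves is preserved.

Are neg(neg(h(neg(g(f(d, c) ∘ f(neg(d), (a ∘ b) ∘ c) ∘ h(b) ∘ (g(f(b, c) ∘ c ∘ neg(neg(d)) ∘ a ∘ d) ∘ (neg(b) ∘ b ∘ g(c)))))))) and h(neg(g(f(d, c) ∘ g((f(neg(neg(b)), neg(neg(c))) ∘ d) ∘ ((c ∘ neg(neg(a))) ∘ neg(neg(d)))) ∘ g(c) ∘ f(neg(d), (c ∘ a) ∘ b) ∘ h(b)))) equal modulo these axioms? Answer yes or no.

Left:  neg(neg(h(neg(g(f(d, c) ∘ f(neg(d), (a ∘ b) ∘ c) ∘ h(b) ∘ (g(f(b, c) ∘ c ∘ neg(neg(d)) ∘ a ∘ d) ∘ (neg(b) ∘ b ∘ g(c))))))))
  Push neg inside:  distribute neg over ∘ and collapse double neg
  Collect:  h(neg(g(f(d, c) ∘ f(neg(d), a ∘ b ∘ c) ∘ g(a ∘ c ∘ d ∘ d ∘ f(b, c)) ∘ g(c) ∘ h(b))))
Right:  h(neg(g(f(d, c) ∘ g((f(neg(neg(b)), neg(neg(c))) ∘ d) ∘ ((c ∘ neg(neg(a))) ∘ neg(neg(d)))) ∘ g(c) ∘ f(neg(d), (c ∘ a) ∘ b) ∘ h(b))))
  Work inside:  f(d, c) ∘ g((f(neg(neg(b)), neg(neg(c))) ∘ d) ∘ ((c ∘ neg(neg(a))) ∘ neg(neg(d)))) ∘ g(c) ∘ f(neg(d), (c ∘ a) ∘ b) ∘ h(b)
  Push neg inside:  distribute neg over ∘ and collapse double neg
  Collect terms:  f(d, c) ∘ g(a ∘ c ∘ d ∘ d ∘ f(b, c)) ∘ g(c) ∘ f(neg(d), a ∘ b ∘ c) ∘ h(b)
  Order the arguments:  f(d, c) ∘ f(neg(d), a ∘ b ∘ c) ∘ g(a ∘ c ∘ d ∘ d ∘ f(b, c)) ∘ g(c) ∘ h(b)
  Reassemble:  h(neg(g(f(d, c) ∘ f(neg(d), a ∘ b ∘ c) ∘ g(a ∘ c ∘ d ∘ d ∘ f(b, c)) ∘ g(c) ∘ h(b))))

Answer: yes — both canonical forms are h(neg(g(f(d, c) ∘ f(neg(d), a ∘ b ∘ c) ∘ g(a ∘ c ∘ d ∘ d ∘ f(b, c)) ∘ g(c) ∘ h(b))))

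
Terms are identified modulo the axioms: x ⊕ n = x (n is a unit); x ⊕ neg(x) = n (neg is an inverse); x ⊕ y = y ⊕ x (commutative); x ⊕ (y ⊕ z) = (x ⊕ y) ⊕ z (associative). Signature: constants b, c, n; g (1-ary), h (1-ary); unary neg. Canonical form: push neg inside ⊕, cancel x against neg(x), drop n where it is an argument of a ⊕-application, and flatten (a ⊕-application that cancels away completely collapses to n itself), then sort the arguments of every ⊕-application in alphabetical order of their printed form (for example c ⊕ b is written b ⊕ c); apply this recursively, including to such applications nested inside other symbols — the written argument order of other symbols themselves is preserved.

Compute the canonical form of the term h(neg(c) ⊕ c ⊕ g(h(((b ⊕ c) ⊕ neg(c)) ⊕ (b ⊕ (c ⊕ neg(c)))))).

Answer: h(g(h(b ⊕ b)))

Derivation:
Work inside:  neg(c) ⊕ c ⊕ g(h(((b ⊕ c) ⊕ neg(c)) ⊕ (b ⊕ (c ⊕ neg(c)))))
Cancel:  c cancels
Collect:  g(h(b ⊕ b))
Rebuild:  h(g(h(b ⊕ b)))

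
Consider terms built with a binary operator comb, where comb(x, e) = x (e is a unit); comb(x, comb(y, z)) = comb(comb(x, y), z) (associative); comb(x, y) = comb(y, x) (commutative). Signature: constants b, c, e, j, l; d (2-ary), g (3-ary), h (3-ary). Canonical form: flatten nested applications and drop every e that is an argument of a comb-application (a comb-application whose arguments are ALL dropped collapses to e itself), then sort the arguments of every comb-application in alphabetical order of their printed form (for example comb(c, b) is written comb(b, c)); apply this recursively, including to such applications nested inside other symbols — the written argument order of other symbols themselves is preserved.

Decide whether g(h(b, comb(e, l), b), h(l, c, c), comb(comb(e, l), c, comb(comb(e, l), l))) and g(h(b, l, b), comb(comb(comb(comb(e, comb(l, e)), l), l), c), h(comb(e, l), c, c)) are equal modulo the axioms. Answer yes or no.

Answer: no — g(h(b, l, b), h(l, c, c), comb(c, l, l, l)) vs g(h(b, l, b), comb(c, l, l, l), h(l, c, c))

Derivation:
Left:  g(h(b, comb(e, l), b), h(l, c, c), comb(comb(e, l), c, comb(comb(e, l), l)))
  Focus inside:  comb(comb(e, l), c, comb(comb(e, l), l))
  Un-nest:  comb(e, l, c, e, l, l)
  Drop the unit:  drop e (×2)
  Sort:  comb(c, l, l, l)
  Rebuild:  g(h(b, l, b), h(l, c, c), comb(c, l, l, l))
Right:  g(h(b, l, b), comb(comb(comb(comb(e, comb(l, e)), l), l), c), h(comb(e, l), c, c))
  Focus inside:  comb(comb(comb(comb(e, comb(l, e)), l), l), c)
  Merge nested applications:  comb(e, l, e, l, l, c)
  Drop the unit:  drop e (×2)
  Sort:  comb(c, l, l, l)
  Rebuild:  g(h(b, l, b), comb(c, l, l, l), h(l, c, c))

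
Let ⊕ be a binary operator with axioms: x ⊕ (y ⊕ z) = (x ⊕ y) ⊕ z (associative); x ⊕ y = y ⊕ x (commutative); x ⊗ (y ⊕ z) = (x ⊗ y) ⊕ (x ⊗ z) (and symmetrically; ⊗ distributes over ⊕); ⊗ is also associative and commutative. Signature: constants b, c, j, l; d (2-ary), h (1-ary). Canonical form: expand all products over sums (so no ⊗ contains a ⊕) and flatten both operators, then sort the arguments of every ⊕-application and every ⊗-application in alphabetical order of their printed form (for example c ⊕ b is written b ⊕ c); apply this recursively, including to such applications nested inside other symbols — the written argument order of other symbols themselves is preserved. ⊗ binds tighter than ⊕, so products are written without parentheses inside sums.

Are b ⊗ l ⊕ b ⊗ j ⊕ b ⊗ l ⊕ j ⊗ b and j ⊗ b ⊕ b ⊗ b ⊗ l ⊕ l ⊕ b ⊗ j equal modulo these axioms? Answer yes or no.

Answer: no — b ⊗ j ⊕ b ⊗ j ⊕ b ⊗ l ⊕ b ⊗ l vs b ⊗ b ⊗ l ⊕ b ⊗ j ⊕ b ⊗ j ⊕ l

Derivation:
Left:  b ⊗ l ⊕ b ⊗ j ⊕ b ⊗ l ⊕ j ⊗ b
  Un-nest:  b ⊗ l ⊕ b ⊗ j ⊕ b ⊗ l ⊕ b ⊗ j
  Sort:  b ⊗ j ⊕ b ⊗ j ⊕ b ⊗ l ⊕ b ⊗ l
Right:  j ⊗ b ⊕ b ⊗ b ⊗ l ⊕ l ⊕ b ⊗ j
  Merge nested applications:  b ⊗ j ⊕ b ⊗ b ⊗ l ⊕ l ⊕ b ⊗ j
  Sort:  b ⊗ b ⊗ l ⊕ b ⊗ j ⊕ b ⊗ j ⊕ l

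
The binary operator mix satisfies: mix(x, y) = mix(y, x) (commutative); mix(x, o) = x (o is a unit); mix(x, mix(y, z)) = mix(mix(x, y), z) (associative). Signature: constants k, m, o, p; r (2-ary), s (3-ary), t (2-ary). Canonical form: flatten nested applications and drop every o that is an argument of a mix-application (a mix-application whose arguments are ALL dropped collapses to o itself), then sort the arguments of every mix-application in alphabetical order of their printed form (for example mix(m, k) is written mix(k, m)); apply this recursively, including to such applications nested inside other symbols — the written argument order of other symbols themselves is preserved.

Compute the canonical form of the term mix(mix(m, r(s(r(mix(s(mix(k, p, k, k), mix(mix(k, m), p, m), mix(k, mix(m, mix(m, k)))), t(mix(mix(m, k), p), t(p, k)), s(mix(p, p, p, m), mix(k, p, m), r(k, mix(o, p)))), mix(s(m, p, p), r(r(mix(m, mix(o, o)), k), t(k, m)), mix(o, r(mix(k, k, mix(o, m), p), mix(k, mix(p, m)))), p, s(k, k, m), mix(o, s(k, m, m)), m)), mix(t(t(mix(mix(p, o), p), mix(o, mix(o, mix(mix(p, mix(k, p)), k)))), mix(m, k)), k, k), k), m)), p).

Answer: mix(m, p, r(s(r(mix(s(mix(k, k, k, p), mix(k, m, m, p), mix(k, k, m, m)), s(mix(m, p, p, p), mix(k, m, p), r(k, p)), t(mix(k, m, p), t(p, k))), mix(m, p, r(mix(k, k, m, p), mix(k, m, p)), r(r(m, k), t(k, m)), s(k, k, m), s(k, m, m), s(m, p, p))), mix(k, k, t(t(mix(p, p), mix(k, k, p, p)), mix(k, m))), k), m))

Derivation:
Flatten:  mix(m, r(s(r(mix(s(mix(k, p, k, k), mix(mix(k, m), p, m), mix(k, mix(m, mix(m, k)))), t(mix(mix(m, k), p), t(p, k)), s(mix(p, p, p, m), mix(k, p, m), r(k, mix(o, p)))), mix(s(m, p, p), r(r(mix(m, mix(o, o)), k), t(k, m)), mix(o, r(mix(k, k, mix(o, m), p), mix(k, mix(p, m)))), p, s(k, k, m), mix(o, s(k, m, m)), m)), mix(t(t(mix(mix(p, o), p), mix(o, mix(o, mix(mix(p, mix(k, p)), k)))), mix(m, k)), k, k), k), m), p)
Simplify inside:  r(s(r(mix(s(mix(k, p, k, k), mix(mix(k, m), p, m), mix(k, mix(m, mix(m, k)))), t(mix(mix(m, k), p), t(p, k)), s(mix(p, p, p, m), mix(k, p, m), r(k, mix(o, p)))), mix(s(m, p, p), r(r(mix(m, mix(o, o)), k), t(k, m)), mix(o, r(mix(k, k, mix(o, m), p), mix(k, mix(p, m)))), p, s(k, k, m), mix(o, s(k, m, m)), m)), mix(t(t(mix(mix(p, o), p), mix(o, mix(o, mix(mix(p, mix(k, p)), k)))), mix(m, k)), k, k), k), m)  →  r(s(r(mix(s(mix(k, k, k, p), mix(k, m, m, p), mix(k, k, m, m)), s(mix(m, p, p, p), mix(k, m, p), r(k, p)), t(mix(k, m, p), t(p, k))), mix(m, p, r(mix(k, k, m, p), mix(k, m, p)), r(r(m, k), t(k, m)), s(k, k, m), s(k, m, m), s(m, p, p))), mix(k, k, t(t(mix(p, p), mix(k, k, p, p)), mix(k, m))), k), m)
Order the arguments:  mix(m, p, r(s(r(mix(s(mix(k, k, k, p), mix(k, m, m, p), mix(k, k, m, m)), s(mix(m, p, p, p), mix(k, m, p), r(k, p)), t(mix(k, m, p), t(p, k))), mix(m, p, r(mix(k, k, m, p), mix(k, m, p)), r(r(m, k), t(k, m)), s(k, k, m), s(k, m, m), s(m, p, p))), mix(k, k, t(t(mix(p, p), mix(k, k, p, p)), mix(k, m))), k), m))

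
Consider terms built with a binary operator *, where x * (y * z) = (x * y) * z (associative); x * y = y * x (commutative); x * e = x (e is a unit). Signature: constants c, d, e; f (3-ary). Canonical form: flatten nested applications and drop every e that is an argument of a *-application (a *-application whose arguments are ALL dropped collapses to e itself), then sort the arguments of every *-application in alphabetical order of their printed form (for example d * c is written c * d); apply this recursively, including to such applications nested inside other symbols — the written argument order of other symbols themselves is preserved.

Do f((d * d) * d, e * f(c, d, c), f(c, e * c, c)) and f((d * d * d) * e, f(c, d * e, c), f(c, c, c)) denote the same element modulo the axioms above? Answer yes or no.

Left:  f((d * d) * d, e * f(c, d, c), f(c, e * c, c))
  Descend into:  e * f(c, d, c)
  Drop the unit:  drop e
  Sort:  f(c, d, c)
  Rebuild:  f(d * d * d, f(c, d, c), f(c, c, c))
Right:  f((d * d * d) * e, f(c, d * e, c), f(c, c, c))
  Work inside:  (d * d * d) * e
  Flatten:  d * d * d * e
  Drop the unit:  drop e
  Sort arguments:  d * d * d
  Put back:  f(d * d * d, f(c, d, c), f(c, c, c))

Answer: yes — both canonical forms are f(d * d * d, f(c, d, c), f(c, c, c))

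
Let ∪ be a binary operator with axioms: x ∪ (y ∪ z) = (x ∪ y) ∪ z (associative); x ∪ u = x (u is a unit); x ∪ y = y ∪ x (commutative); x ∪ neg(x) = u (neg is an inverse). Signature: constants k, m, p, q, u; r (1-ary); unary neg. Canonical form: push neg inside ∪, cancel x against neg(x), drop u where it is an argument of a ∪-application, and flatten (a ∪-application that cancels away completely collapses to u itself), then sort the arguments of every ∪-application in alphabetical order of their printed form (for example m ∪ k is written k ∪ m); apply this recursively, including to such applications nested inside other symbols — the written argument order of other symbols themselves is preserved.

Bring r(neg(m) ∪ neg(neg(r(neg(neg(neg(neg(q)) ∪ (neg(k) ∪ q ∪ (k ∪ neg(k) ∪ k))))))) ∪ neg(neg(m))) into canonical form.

Answer: r(r(q ∪ q))

Derivation:
Focus inside:  neg(m) ∪ neg(neg(r(neg(neg(neg(neg(q)) ∪ (neg(k) ∪ q ∪ (k ∪ neg(k) ∪ k))))))) ∪ neg(neg(m))
Push neg inside:  distribute neg over ∪ and collapse double neg
Cancel:  m cancels
Collect terms:  r(q ∪ q)
Reassemble:  r(r(q ∪ q))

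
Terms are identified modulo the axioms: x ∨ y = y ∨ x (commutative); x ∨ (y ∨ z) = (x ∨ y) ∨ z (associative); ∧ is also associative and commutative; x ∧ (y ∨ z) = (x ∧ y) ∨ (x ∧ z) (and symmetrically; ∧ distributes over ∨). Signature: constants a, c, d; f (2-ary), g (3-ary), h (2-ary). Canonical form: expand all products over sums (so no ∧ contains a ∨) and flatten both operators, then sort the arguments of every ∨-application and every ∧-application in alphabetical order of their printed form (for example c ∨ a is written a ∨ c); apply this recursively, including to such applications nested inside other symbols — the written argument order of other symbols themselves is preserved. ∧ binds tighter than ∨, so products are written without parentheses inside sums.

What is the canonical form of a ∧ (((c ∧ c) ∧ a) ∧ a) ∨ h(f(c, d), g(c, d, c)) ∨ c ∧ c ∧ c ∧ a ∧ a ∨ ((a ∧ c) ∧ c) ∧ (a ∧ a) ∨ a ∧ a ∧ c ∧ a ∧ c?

Answer: a ∧ a ∧ a ∧ c ∧ c ∨ a ∧ a ∧ a ∧ c ∧ c ∨ a ∧ a ∧ a ∧ c ∧ c ∨ a ∧ a ∧ c ∧ c ∧ c ∨ h(f(c, d), g(c, d, c))

Derivation:
Un-nest:  a ∧ a ∧ a ∧ c ∧ c ∨ h(f(c, d), g(c, d, c)) ∨ a ∧ a ∧ c ∧ c ∧ c ∨ a ∧ a ∧ a ∧ c ∧ c ∨ a ∧ a ∧ a ∧ c ∧ c
Sort:  a ∧ a ∧ a ∧ c ∧ c ∨ a ∧ a ∧ a ∧ c ∧ c ∨ a ∧ a ∧ a ∧ c ∧ c ∨ a ∧ a ∧ c ∧ c ∧ c ∨ h(f(c, d), g(c, d, c))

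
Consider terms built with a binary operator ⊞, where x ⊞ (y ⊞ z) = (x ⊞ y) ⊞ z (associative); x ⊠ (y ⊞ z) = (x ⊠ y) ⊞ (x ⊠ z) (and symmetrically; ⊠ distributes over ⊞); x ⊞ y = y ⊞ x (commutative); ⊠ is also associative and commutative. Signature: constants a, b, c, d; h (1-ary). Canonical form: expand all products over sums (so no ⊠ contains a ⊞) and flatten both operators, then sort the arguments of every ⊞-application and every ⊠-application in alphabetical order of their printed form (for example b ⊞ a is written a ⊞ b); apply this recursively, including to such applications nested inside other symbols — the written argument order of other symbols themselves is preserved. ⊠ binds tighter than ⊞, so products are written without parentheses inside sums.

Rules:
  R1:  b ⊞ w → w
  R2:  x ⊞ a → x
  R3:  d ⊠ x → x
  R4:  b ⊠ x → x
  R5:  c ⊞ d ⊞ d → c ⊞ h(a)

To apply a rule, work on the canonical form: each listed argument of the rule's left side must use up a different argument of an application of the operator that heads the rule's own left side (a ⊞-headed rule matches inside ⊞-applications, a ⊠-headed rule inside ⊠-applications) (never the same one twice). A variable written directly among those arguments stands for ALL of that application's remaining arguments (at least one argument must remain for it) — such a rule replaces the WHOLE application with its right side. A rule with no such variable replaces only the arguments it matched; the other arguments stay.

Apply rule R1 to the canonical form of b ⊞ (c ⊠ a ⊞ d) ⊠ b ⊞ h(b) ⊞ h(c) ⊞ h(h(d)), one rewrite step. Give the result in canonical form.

Answer: a ⊠ b ⊠ c ⊞ b ⊠ d ⊞ h(b) ⊞ h(c) ⊞ h(h(d))

Derivation:
Canonical form:  a ⊠ b ⊠ c ⊞ b ⊞ b ⊠ d ⊞ h(b) ⊞ h(c) ⊞ h(h(d))
R1 matches:  uses b;  w := a ⊠ b ⊠ c ⊞ b ⊠ d ⊞ h(b) ⊞ h(c) ⊞ h(h(d))
Every leftover argument binds to the variable; the entire application is replaced.
New term:  a ⊠ b ⊠ c ⊞ b ⊠ d ⊞ h(b) ⊞ h(c) ⊞ h(h(d))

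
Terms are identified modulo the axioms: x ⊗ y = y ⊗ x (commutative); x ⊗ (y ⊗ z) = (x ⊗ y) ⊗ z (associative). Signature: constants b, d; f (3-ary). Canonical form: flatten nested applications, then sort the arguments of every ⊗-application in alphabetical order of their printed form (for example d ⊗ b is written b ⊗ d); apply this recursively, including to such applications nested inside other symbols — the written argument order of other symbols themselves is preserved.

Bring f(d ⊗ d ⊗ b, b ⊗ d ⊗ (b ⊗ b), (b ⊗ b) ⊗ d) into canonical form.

Descend into:  b ⊗ d ⊗ (b ⊗ b)
Merge nested applications:  b ⊗ d ⊗ b ⊗ b
Order the arguments:  b ⊗ b ⊗ b ⊗ d
Reassemble:  f(b ⊗ d ⊗ d, b ⊗ b ⊗ b ⊗ d, b ⊗ b ⊗ d)

Answer: f(b ⊗ d ⊗ d, b ⊗ b ⊗ b ⊗ d, b ⊗ b ⊗ d)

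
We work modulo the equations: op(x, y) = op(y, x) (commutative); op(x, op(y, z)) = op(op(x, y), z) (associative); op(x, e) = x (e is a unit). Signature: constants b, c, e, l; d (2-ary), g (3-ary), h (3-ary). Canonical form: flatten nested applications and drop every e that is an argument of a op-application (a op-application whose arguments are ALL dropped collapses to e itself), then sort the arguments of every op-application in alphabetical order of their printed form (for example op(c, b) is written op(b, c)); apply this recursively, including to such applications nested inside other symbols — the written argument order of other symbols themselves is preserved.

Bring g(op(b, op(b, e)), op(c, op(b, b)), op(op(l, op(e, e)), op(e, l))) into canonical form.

Focus inside:  op(op(l, op(e, e)), op(e, l))
Flatten:  op(l, e, e, e, l)
Unit:  drop e (×3)
Order the arguments:  op(l, l)
Put back:  g(op(b, b), op(b, b, c), op(l, l))

Answer: g(op(b, b), op(b, b, c), op(l, l))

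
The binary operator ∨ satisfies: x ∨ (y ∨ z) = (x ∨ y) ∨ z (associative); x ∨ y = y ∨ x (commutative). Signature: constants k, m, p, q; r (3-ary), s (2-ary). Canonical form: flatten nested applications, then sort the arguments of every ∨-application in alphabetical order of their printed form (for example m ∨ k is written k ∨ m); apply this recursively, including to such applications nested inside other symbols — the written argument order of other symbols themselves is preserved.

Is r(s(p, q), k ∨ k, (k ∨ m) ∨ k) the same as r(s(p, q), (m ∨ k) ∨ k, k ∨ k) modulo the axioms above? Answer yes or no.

Left:  r(s(p, q), k ∨ k, (k ∨ m) ∨ k)
  Work inside:  (k ∨ m) ∨ k
  Flatten:  k ∨ m ∨ k
  Sort:  k ∨ k ∨ m
  Rebuild:  r(s(p, q), k ∨ k, k ∨ k ∨ m)
Right:  r(s(p, q), (m ∨ k) ∨ k, k ∨ k)
  Focus inside:  (m ∨ k) ∨ k
  Merge nested applications:  m ∨ k ∨ k
  Order the arguments:  k ∨ k ∨ m
  Reassemble:  r(s(p, q), k ∨ k ∨ m, k ∨ k)

Answer: no — r(s(p, q), k ∨ k, k ∨ k ∨ m) vs r(s(p, q), k ∨ k ∨ m, k ∨ k)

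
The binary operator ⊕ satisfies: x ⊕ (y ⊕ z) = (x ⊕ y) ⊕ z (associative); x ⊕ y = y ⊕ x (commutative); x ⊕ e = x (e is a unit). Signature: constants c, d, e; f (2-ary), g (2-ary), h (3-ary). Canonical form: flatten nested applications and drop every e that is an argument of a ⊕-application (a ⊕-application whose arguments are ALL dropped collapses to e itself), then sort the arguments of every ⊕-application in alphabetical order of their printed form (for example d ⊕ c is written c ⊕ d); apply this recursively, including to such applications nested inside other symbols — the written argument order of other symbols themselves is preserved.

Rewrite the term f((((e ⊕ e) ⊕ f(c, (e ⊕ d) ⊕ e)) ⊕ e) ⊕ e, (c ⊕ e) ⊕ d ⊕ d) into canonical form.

Answer: f(f(c, d), c ⊕ d ⊕ d)

Derivation:
Focus inside:  (((e ⊕ e) ⊕ f(c, (e ⊕ d) ⊕ e)) ⊕ e) ⊕ e
Merge nested applications:  e ⊕ e ⊕ f(c, (e ⊕ d) ⊕ e) ⊕ e ⊕ e
Inside:  f(c, (e ⊕ d) ⊕ e)  →  f(c, d)
Units out:  drop e (×4)
Order the arguments:  f(c, d)
Rebuild:  f(f(c, d), c ⊕ d ⊕ d)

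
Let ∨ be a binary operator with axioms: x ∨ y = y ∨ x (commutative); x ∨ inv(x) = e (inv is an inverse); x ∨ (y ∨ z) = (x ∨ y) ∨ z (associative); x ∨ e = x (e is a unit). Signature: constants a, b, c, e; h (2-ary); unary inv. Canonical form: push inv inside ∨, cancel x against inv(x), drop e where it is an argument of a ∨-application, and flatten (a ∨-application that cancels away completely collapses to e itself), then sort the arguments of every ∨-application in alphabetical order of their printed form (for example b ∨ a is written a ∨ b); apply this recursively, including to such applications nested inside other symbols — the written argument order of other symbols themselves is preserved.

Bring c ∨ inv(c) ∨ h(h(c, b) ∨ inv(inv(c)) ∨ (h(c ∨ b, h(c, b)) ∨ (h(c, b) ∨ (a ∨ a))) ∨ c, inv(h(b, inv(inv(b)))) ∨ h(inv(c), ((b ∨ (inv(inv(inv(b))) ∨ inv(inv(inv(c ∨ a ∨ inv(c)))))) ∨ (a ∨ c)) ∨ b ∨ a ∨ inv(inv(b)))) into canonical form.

Push inv inside:  distribute inv over ∨ and collapse double inv
Cancel:  c cancels
Collect terms:  h(a ∨ a ∨ c ∨ c ∨ h(b ∨ c, h(c, b)) ∨ h(c, b) ∨ h(c, b), h(inv(c), a ∨ b ∨ b ∨ c) ∨ inv(h(b, b)))

Answer: h(a ∨ a ∨ c ∨ c ∨ h(b ∨ c, h(c, b)) ∨ h(c, b) ∨ h(c, b), h(inv(c), a ∨ b ∨ b ∨ c) ∨ inv(h(b, b)))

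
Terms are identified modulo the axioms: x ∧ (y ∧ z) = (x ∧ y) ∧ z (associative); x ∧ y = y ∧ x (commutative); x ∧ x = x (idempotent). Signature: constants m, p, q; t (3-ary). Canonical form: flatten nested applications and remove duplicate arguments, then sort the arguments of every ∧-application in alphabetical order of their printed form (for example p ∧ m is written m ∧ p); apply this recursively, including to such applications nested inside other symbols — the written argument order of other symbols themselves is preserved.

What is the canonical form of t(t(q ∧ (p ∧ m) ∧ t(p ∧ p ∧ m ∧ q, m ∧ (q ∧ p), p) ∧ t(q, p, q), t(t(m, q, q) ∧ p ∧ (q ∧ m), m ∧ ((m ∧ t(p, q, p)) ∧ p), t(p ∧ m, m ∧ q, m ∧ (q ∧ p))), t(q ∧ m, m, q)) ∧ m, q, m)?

Answer: t(m ∧ t(m ∧ p ∧ q ∧ t(m ∧ p ∧ q, m ∧ p ∧ q, p) ∧ t(q, p, q), t(m ∧ p ∧ q ∧ t(m, q, q), m ∧ p ∧ t(p, q, p), t(m ∧ p, m ∧ q, m ∧ p ∧ q)), t(m ∧ q, m, q)), q, m)

Derivation:
Focus inside:  t(q ∧ (p ∧ m) ∧ t(p ∧ p ∧ m ∧ q, m ∧ (q ∧ p), p) ∧ t(q, p, q), t(t(m, q, q) ∧ p ∧ (q ∧ m), m ∧ ((m ∧ t(p, q, p)) ∧ p), t(p ∧ m, m ∧ q, m ∧ (q ∧ p))), t(q ∧ m, m, q)) ∧ m
Inside:  t(q ∧ (p ∧ m) ∧ t(p ∧ p ∧ m ∧ q, m ∧ (q ∧ p), p) ∧ t(q, p, q), t(t(m, q, q) ∧ p ∧ (q ∧ m), m ∧ ((m ∧ t(p, q, p)) ∧ p), t(p ∧ m, m ∧ q, m ∧ (q ∧ p))), t(q ∧ m, m, q))  →  t(m ∧ p ∧ q ∧ t(m ∧ p ∧ q, m ∧ p ∧ q, p) ∧ t(q, p, q), t(m ∧ p ∧ q ∧ t(m, q, q), m ∧ p ∧ t(p, q, p), t(m ∧ p, m ∧ q, m ∧ p ∧ q)), t(m ∧ q, m, q))
Sort:  m ∧ t(m ∧ p ∧ q ∧ t(m ∧ p ∧ q, m ∧ p ∧ q, p) ∧ t(q, p, q), t(m ∧ p ∧ q ∧ t(m, q, q), m ∧ p ∧ t(p, q, p), t(m ∧ p, m ∧ q, m ∧ p ∧ q)), t(m ∧ q, m, q))
Rebuild:  t(m ∧ t(m ∧ p ∧ q ∧ t(m ∧ p ∧ q, m ∧ p ∧ q, p) ∧ t(q, p, q), t(m ∧ p ∧ q ∧ t(m, q, q), m ∧ p ∧ t(p, q, p), t(m ∧ p, m ∧ q, m ∧ p ∧ q)), t(m ∧ q, m, q)), q, m)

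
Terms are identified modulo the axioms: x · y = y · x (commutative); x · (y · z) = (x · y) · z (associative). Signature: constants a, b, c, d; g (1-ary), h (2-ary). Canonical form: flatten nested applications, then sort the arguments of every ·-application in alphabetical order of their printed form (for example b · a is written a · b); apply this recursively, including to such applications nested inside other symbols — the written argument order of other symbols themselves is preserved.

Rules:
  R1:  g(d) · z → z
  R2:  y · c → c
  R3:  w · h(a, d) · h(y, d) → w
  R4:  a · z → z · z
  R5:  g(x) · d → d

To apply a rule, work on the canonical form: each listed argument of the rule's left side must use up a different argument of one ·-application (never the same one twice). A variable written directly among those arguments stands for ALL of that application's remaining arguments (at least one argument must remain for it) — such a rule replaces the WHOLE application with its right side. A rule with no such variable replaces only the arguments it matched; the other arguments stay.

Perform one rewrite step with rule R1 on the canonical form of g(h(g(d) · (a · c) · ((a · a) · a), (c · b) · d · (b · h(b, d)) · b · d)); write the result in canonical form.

Canonical form:  g(h(a · a · a · a · c · g(d), b · b · b · c · d · d · h(b, d)))
Match R1:  consume g(d);  z := a · a · a · a · c
Every leftover argument binds to the variable; the entire application is replaced.
Giving:  g(h(a · a · a · a · c, b · b · b · c · d · d · h(b, d)))

Answer: g(h(a · a · a · a · c, b · b · b · c · d · d · h(b, d)))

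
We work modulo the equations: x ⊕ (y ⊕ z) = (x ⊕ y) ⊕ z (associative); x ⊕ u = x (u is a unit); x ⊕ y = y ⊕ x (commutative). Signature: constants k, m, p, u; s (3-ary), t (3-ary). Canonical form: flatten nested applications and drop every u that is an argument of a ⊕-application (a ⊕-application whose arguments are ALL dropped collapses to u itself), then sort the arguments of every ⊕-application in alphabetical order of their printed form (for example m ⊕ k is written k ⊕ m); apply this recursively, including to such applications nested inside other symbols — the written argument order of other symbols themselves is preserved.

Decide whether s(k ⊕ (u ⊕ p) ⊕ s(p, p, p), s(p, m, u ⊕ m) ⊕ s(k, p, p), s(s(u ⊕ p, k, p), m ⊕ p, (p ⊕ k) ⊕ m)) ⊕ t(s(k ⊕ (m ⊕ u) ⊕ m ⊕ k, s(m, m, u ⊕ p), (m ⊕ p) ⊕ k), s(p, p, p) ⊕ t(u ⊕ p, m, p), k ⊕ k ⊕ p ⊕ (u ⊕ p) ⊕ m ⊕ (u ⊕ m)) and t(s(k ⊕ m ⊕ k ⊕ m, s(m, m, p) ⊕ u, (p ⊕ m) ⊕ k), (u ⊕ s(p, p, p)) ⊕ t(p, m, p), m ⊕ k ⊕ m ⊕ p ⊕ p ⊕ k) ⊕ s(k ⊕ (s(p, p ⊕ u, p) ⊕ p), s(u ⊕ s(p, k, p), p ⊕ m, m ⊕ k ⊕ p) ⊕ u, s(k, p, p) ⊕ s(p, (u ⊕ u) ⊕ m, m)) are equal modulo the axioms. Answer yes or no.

Left:  s(k ⊕ (u ⊕ p) ⊕ s(p, p, p), s(p, m, u ⊕ m) ⊕ s(k, p, p), s(s(u ⊕ p, k, p), m ⊕ p, (p ⊕ k) ⊕ m)) ⊕ t(s(k ⊕ (m ⊕ u) ⊕ m ⊕ k, s(m, m, u ⊕ p), (m ⊕ p) ⊕ k), s(p, p, p) ⊕ t(u ⊕ p, m, p), k ⊕ k ⊕ p ⊕ (u ⊕ p) ⊕ m ⊕ (u ⊕ m))
  Canonicalize subterm:  s(k ⊕ (u ⊕ p) ⊕ s(p, p, p), s(p, m, u ⊕ m) ⊕ s(k, p, p), s(s(u ⊕ p, k, p), m ⊕ p, (p ⊕ k) ⊕ m))  →  s(k ⊕ p ⊕ s(p, p, p), s(k, p, p) ⊕ s(p, m, m), s(s(p, k, p), m ⊕ p, k ⊕ m ⊕ p))
  Inside:  t(s(k ⊕ (m ⊕ u) ⊕ m ⊕ k, s(m, m, u ⊕ p), (m ⊕ p) ⊕ k), s(p, p, p) ⊕ t(u ⊕ p, m, p), k ⊕ k ⊕ p ⊕ (u ⊕ p) ⊕ m ⊕ (u ⊕ m))  →  t(s(k ⊕ k ⊕ m ⊕ m, s(m, m, p), k ⊕ m ⊕ p), s(p, p, p) ⊕ t(p, m, p), k ⊕ k ⊕ m ⊕ m ⊕ p ⊕ p)
  Sort:  s(k ⊕ p ⊕ s(p, p, p), s(k, p, p) ⊕ s(p, m, m), s(s(p, k, p), m ⊕ p, k ⊕ m ⊕ p)) ⊕ t(s(k ⊕ k ⊕ m ⊕ m, s(m, m, p), k ⊕ m ⊕ p), s(p, p, p) ⊕ t(p, m, p), k ⊕ k ⊕ m ⊕ m ⊕ p ⊕ p)
Right:  t(s(k ⊕ m ⊕ k ⊕ m, s(m, m, p) ⊕ u, (p ⊕ m) ⊕ k), (u ⊕ s(p, p, p)) ⊕ t(p, m, p), m ⊕ k ⊕ m ⊕ p ⊕ p ⊕ k) ⊕ s(k ⊕ (s(p, p ⊕ u, p) ⊕ p), s(u ⊕ s(p, k, p), p ⊕ m, m ⊕ k ⊕ p) ⊕ u, s(k, p, p) ⊕ s(p, (u ⊕ u) ⊕ m, m))
  Canonicalize subterm:  t(s(k ⊕ m ⊕ k ⊕ m, s(m, m, p) ⊕ u, (p ⊕ m) ⊕ k), (u ⊕ s(p, p, p)) ⊕ t(p, m, p), m ⊕ k ⊕ m ⊕ p ⊕ p ⊕ k)  →  t(s(k ⊕ k ⊕ m ⊕ m, s(m, m, p), k ⊕ m ⊕ p), s(p, p, p) ⊕ t(p, m, p), k ⊕ k ⊕ m ⊕ m ⊕ p ⊕ p)
  Inside:  s(k ⊕ (s(p, p ⊕ u, p) ⊕ p), s(u ⊕ s(p, k, p), p ⊕ m, m ⊕ k ⊕ p) ⊕ u, s(k, p, p) ⊕ s(p, (u ⊕ u) ⊕ m, m))  →  s(k ⊕ p ⊕ s(p, p, p), s(s(p, k, p), m ⊕ p, k ⊕ m ⊕ p), s(k, p, p) ⊕ s(p, m, m))
  Sort arguments:  s(k ⊕ p ⊕ s(p, p, p), s(s(p, k, p), m ⊕ p, k ⊕ m ⊕ p), s(k, p, p) ⊕ s(p, m, m)) ⊕ t(s(k ⊕ k ⊕ m ⊕ m, s(m, m, p), k ⊕ m ⊕ p), s(p, p, p) ⊕ t(p, m, p), k ⊕ k ⊕ m ⊕ m ⊕ p ⊕ p)

Answer: no — s(k ⊕ p ⊕ s(p, p, p), s(k, p, p) ⊕ s(p, m, m), s(s(p, k, p), m ⊕ p, k ⊕ m ⊕ p)) ⊕ t(s(k ⊕ k ⊕ m ⊕ m, s(m, m, p), k ⊕ m ⊕ p), s(p, p, p) ⊕ t(p, m, p), k ⊕ k ⊕ m ⊕ m ⊕ p ⊕ p) vs s(k ⊕ p ⊕ s(p, p, p), s(s(p, k, p), m ⊕ p, k ⊕ m ⊕ p), s(k, p, p) ⊕ s(p, m, m)) ⊕ t(s(k ⊕ k ⊕ m ⊕ m, s(m, m, p), k ⊕ m ⊕ p), s(p, p, p) ⊕ t(p, m, p), k ⊕ k ⊕ m ⊕ m ⊕ p ⊕ p)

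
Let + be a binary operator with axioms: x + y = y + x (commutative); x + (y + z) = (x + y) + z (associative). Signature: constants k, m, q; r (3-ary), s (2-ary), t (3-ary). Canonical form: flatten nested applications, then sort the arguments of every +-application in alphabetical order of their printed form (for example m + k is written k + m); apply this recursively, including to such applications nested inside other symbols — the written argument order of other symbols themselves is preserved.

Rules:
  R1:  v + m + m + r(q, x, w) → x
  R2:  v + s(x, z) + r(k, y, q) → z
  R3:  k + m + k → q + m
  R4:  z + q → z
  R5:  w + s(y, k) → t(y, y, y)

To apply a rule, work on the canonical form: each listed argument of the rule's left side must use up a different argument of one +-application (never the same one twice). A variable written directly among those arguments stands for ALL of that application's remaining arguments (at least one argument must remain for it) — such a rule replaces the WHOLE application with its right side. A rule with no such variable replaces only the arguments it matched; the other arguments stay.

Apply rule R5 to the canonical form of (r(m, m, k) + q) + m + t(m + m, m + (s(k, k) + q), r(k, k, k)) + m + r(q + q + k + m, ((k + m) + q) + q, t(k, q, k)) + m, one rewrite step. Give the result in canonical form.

Canonical form:  m + m + m + q + r(k + m + q + q, k + m + q + q, t(k, q, k)) + r(m, m, k) + t(m + m, m + q + s(k, k), r(k, k, k))
Match R5:  consume s(k, k);  w := m + q, y := k
The extension variable absorbs all remaining arguments, so the whole application is rewritten.
Result:  m + m + m + q + r(k + m + q + q, k + m + q + q, t(k, q, k)) + r(m, m, k) + t(m + m, t(k, k, k), r(k, k, k))

Answer: m + m + m + q + r(k + m + q + q, k + m + q + q, t(k, q, k)) + r(m, m, k) + t(m + m, t(k, k, k), r(k, k, k))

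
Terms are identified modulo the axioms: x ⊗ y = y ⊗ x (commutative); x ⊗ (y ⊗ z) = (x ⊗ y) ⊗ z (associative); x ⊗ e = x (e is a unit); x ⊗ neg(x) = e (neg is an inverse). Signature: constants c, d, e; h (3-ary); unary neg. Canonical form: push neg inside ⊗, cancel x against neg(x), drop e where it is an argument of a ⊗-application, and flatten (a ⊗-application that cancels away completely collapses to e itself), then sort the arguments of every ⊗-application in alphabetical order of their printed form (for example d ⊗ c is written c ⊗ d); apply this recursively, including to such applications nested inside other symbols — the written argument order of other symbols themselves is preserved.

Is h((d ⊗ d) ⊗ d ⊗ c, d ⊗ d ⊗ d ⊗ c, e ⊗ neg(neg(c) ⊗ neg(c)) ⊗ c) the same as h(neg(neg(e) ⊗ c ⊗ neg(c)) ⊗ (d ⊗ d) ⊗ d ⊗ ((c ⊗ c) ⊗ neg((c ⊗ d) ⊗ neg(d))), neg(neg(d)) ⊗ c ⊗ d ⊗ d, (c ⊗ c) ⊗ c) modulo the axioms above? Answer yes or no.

Answer: yes — both canonical forms are h(c ⊗ d ⊗ d ⊗ d, c ⊗ d ⊗ d ⊗ d, c ⊗ c ⊗ c)

Derivation:
Left:  h((d ⊗ d) ⊗ d ⊗ c, d ⊗ d ⊗ d ⊗ c, e ⊗ neg(neg(c) ⊗ neg(c)) ⊗ c)
  Work inside:  e ⊗ neg(neg(c) ⊗ neg(c)) ⊗ c
  Push neg inside:  distribute neg over ⊗ and collapse double neg
  Collect:  c ⊗ c ⊗ c
  Put back:  h(c ⊗ d ⊗ d ⊗ d, c ⊗ d ⊗ d ⊗ d, c ⊗ c ⊗ c)
Right:  h(neg(neg(e) ⊗ c ⊗ neg(c)) ⊗ (d ⊗ d) ⊗ d ⊗ ((c ⊗ c) ⊗ neg((c ⊗ d) ⊗ neg(d))), neg(neg(d)) ⊗ c ⊗ d ⊗ d, (c ⊗ c) ⊗ c)
  Work inside:  neg(neg(e) ⊗ c ⊗ neg(c)) ⊗ (d ⊗ d) ⊗ d ⊗ ((c ⊗ c) ⊗ neg((c ⊗ d) ⊗ neg(d)))
  Push neg inside:  distribute neg over ⊗ and collapse double neg
  Collect terms:  c ⊗ d ⊗ d ⊗ d
  Rebuild:  h(c ⊗ d ⊗ d ⊗ d, c ⊗ d ⊗ d ⊗ d, c ⊗ c ⊗ c)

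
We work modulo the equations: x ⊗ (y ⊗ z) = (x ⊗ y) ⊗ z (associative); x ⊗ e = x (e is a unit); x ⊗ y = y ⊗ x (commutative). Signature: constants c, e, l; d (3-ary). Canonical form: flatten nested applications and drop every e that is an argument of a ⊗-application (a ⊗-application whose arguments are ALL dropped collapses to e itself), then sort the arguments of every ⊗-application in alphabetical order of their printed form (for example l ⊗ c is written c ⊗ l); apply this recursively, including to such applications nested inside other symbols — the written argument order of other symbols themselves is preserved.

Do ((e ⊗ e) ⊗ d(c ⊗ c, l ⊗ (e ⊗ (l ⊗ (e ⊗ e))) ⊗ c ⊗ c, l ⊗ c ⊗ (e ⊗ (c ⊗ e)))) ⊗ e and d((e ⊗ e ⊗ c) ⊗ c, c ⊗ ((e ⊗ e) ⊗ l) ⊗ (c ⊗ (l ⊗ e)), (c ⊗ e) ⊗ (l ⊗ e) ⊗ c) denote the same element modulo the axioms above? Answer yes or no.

Left:  ((e ⊗ e) ⊗ d(c ⊗ c, l ⊗ (e ⊗ (l ⊗ (e ⊗ e))) ⊗ c ⊗ c, l ⊗ c ⊗ (e ⊗ (c ⊗ e)))) ⊗ e
  Un-nest:  e ⊗ e ⊗ d(c ⊗ c, l ⊗ (e ⊗ (l ⊗ (e ⊗ e))) ⊗ c ⊗ c, l ⊗ c ⊗ (e ⊗ (c ⊗ e))) ⊗ e
  Simplify inside:  d(c ⊗ c, l ⊗ (e ⊗ (l ⊗ (e ⊗ e))) ⊗ c ⊗ c, l ⊗ c ⊗ (e ⊗ (c ⊗ e)))  →  d(c ⊗ c, c ⊗ c ⊗ l ⊗ l, c ⊗ c ⊗ l)
  Drop the unit:  drop e (×3)
  Sort:  d(c ⊗ c, c ⊗ c ⊗ l ⊗ l, c ⊗ c ⊗ l)
Right:  d((e ⊗ e ⊗ c) ⊗ c, c ⊗ ((e ⊗ e) ⊗ l) ⊗ (c ⊗ (l ⊗ e)), (c ⊗ e) ⊗ (l ⊗ e) ⊗ c)
  Descend into:  c ⊗ ((e ⊗ e) ⊗ l) ⊗ (c ⊗ (l ⊗ e))
  Un-nest:  c ⊗ e ⊗ e ⊗ l ⊗ c ⊗ l ⊗ e
  Unit:  drop e (×3)
  Sort:  c ⊗ c ⊗ l ⊗ l
  Put back:  d(c ⊗ c, c ⊗ c ⊗ l ⊗ l, c ⊗ c ⊗ l)

Answer: yes — both canonical forms are d(c ⊗ c, c ⊗ c ⊗ l ⊗ l, c ⊗ c ⊗ l)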